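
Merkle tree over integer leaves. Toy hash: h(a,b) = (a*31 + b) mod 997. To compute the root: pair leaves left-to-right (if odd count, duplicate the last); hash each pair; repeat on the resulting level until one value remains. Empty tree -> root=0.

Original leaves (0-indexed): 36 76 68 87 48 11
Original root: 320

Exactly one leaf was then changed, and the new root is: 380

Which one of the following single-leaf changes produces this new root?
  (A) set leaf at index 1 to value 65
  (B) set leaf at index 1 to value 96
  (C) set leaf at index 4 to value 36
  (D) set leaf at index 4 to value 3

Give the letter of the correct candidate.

Answer: C

Derivation:
Original leaves: [36, 76, 68, 87, 48, 11]
Target new root: 380
Try each candidate change and compute the resulting root:
Candidate A: set leaf[1] = 65 -> leaves = [36, 65, 68, 87, 48, 11]
  L0: [36, 65, 68, 87, 48, 11]
  L1: h(36,65)=(36*31+65)%997=184 h(68,87)=(68*31+87)%997=201 h(48,11)=(48*31+11)%997=502 -> [184, 201, 502]
  L2: h(184,201)=(184*31+201)%997=920 h(502,502)=(502*31+502)%997=112 -> [920, 112]
  L3: h(920,112)=(920*31+112)%997=716 -> [716]
  root = 716 != target 380
Candidate B: set leaf[1] = 96 -> leaves = [36, 96, 68, 87, 48, 11]
  L0: [36, 96, 68, 87, 48, 11]
  L1: h(36,96)=(36*31+96)%997=215 h(68,87)=(68*31+87)%997=201 h(48,11)=(48*31+11)%997=502 -> [215, 201, 502]
  L2: h(215,201)=(215*31+201)%997=884 h(502,502)=(502*31+502)%997=112 -> [884, 112]
  L3: h(884,112)=(884*31+112)%997=597 -> [597]
  root = 597 != target 380
Candidate C: set leaf[4] = 36 -> leaves = [36, 76, 68, 87, 36, 11]
  L0: [36, 76, 68, 87, 36, 11]
  L1: h(36,76)=(36*31+76)%997=195 h(68,87)=(68*31+87)%997=201 h(36,11)=(36*31+11)%997=130 -> [195, 201, 130]
  L2: h(195,201)=(195*31+201)%997=264 h(130,130)=(130*31+130)%997=172 -> [264, 172]
  L3: h(264,172)=(264*31+172)%997=380 -> [380]
  root = 380 == target 380  ** MATCH **
Candidate D: set leaf[4] = 3 -> leaves = [36, 76, 68, 87, 3, 11]
  L0: [36, 76, 68, 87, 3, 11]
  L1: h(36,76)=(36*31+76)%997=195 h(68,87)=(68*31+87)%997=201 h(3,11)=(3*31+11)%997=104 -> [195, 201, 104]
  L2: h(195,201)=(195*31+201)%997=264 h(104,104)=(104*31+104)%997=337 -> [264, 337]
  L3: h(264,337)=(264*31+337)%997=545 -> [545]
  root = 545 != target 380
Candidate C produces the target root.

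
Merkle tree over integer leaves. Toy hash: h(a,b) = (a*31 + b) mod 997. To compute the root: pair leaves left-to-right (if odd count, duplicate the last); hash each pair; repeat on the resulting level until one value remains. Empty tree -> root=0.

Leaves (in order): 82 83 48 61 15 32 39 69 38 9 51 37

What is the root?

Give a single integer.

L0: [82, 83, 48, 61, 15, 32, 39, 69, 38, 9, 51, 37]
L1: h(82,83)=(82*31+83)%997=631 h(48,61)=(48*31+61)%997=552 h(15,32)=(15*31+32)%997=497 h(39,69)=(39*31+69)%997=281 h(38,9)=(38*31+9)%997=190 h(51,37)=(51*31+37)%997=621 -> [631, 552, 497, 281, 190, 621]
L2: h(631,552)=(631*31+552)%997=173 h(497,281)=(497*31+281)%997=733 h(190,621)=(190*31+621)%997=529 -> [173, 733, 529]
L3: h(173,733)=(173*31+733)%997=114 h(529,529)=(529*31+529)%997=976 -> [114, 976]
L4: h(114,976)=(114*31+976)%997=522 -> [522]

Answer: 522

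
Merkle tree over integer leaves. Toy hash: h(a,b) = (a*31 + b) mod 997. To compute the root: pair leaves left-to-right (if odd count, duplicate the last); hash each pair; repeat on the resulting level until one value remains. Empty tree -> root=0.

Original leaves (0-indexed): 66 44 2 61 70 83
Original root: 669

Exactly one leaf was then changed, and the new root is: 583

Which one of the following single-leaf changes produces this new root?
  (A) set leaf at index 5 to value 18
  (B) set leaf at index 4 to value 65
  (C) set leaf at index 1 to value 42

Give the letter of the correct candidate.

Original leaves: [66, 44, 2, 61, 70, 83]
Target new root: 583
Try each candidate change and compute the resulting root:
Candidate A: set leaf[5] = 18 -> leaves = [66, 44, 2, 61, 70, 18]
  L0: [66, 44, 2, 61, 70, 18]
  L1: h(66,44)=(66*31+44)%997=96 h(2,61)=(2*31+61)%997=123 h(70,18)=(70*31+18)%997=194 -> [96, 123, 194]
  L2: h(96,123)=(96*31+123)%997=108 h(194,194)=(194*31+194)%997=226 -> [108, 226]
  L3: h(108,226)=(108*31+226)%997=583 -> [583]
  root = 583 == target 583  ** MATCH **
Candidate B: set leaf[4] = 65 -> leaves = [66, 44, 2, 61, 65, 83]
  L0: [66, 44, 2, 61, 65, 83]
  L1: h(66,44)=(66*31+44)%997=96 h(2,61)=(2*31+61)%997=123 h(65,83)=(65*31+83)%997=104 -> [96, 123, 104]
  L2: h(96,123)=(96*31+123)%997=108 h(104,104)=(104*31+104)%997=337 -> [108, 337]
  L3: h(108,337)=(108*31+337)%997=694 -> [694]
  root = 694 != target 583
Candidate C: set leaf[1] = 42 -> leaves = [66, 42, 2, 61, 70, 83]
  L0: [66, 42, 2, 61, 70, 83]
  L1: h(66,42)=(66*31+42)%997=94 h(2,61)=(2*31+61)%997=123 h(70,83)=(70*31+83)%997=259 -> [94, 123, 259]
  L2: h(94,123)=(94*31+123)%997=46 h(259,259)=(259*31+259)%997=312 -> [46, 312]
  L3: h(46,312)=(46*31+312)%997=741 -> [741]
  root = 741 != target 583
Candidate A produces the target root.

Answer: A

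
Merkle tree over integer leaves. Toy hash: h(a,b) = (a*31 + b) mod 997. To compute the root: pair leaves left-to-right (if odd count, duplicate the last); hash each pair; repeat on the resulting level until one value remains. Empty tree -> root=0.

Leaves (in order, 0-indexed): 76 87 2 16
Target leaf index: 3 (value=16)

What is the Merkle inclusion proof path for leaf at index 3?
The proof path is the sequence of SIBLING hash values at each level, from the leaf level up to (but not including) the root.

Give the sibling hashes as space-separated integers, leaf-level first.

Answer: 2 449

Derivation:
L0 (leaves): [76, 87, 2, 16], target index=3
L1: h(76,87)=(76*31+87)%997=449 [pair 0] h(2,16)=(2*31+16)%997=78 [pair 1] -> [449, 78]
  Sibling for proof at L0: 2
L2: h(449,78)=(449*31+78)%997=39 [pair 0] -> [39]
  Sibling for proof at L1: 449
Root: 39
Proof path (sibling hashes from leaf to root): [2, 449]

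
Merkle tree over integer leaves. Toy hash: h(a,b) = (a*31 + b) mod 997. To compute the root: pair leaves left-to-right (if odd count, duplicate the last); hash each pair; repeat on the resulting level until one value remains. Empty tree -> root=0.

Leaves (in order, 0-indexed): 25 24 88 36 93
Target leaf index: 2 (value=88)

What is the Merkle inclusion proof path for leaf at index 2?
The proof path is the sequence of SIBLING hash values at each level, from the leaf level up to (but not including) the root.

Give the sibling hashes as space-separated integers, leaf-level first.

Answer: 36 799 517

Derivation:
L0 (leaves): [25, 24, 88, 36, 93], target index=2
L1: h(25,24)=(25*31+24)%997=799 [pair 0] h(88,36)=(88*31+36)%997=770 [pair 1] h(93,93)=(93*31+93)%997=982 [pair 2] -> [799, 770, 982]
  Sibling for proof at L0: 36
L2: h(799,770)=(799*31+770)%997=614 [pair 0] h(982,982)=(982*31+982)%997=517 [pair 1] -> [614, 517]
  Sibling for proof at L1: 799
L3: h(614,517)=(614*31+517)%997=608 [pair 0] -> [608]
  Sibling for proof at L2: 517
Root: 608
Proof path (sibling hashes from leaf to root): [36, 799, 517]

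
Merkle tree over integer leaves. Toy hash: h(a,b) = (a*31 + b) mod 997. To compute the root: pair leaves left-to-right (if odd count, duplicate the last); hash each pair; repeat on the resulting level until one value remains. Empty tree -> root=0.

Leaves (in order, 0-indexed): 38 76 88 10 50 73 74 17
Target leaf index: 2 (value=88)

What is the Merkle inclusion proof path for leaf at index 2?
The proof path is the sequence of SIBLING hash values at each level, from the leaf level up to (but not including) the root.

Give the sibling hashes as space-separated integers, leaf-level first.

L0 (leaves): [38, 76, 88, 10, 50, 73, 74, 17], target index=2
L1: h(38,76)=(38*31+76)%997=257 [pair 0] h(88,10)=(88*31+10)%997=744 [pair 1] h(50,73)=(50*31+73)%997=626 [pair 2] h(74,17)=(74*31+17)%997=317 [pair 3] -> [257, 744, 626, 317]
  Sibling for proof at L0: 10
L2: h(257,744)=(257*31+744)%997=735 [pair 0] h(626,317)=(626*31+317)%997=780 [pair 1] -> [735, 780]
  Sibling for proof at L1: 257
L3: h(735,780)=(735*31+780)%997=634 [pair 0] -> [634]
  Sibling for proof at L2: 780
Root: 634
Proof path (sibling hashes from leaf to root): [10, 257, 780]

Answer: 10 257 780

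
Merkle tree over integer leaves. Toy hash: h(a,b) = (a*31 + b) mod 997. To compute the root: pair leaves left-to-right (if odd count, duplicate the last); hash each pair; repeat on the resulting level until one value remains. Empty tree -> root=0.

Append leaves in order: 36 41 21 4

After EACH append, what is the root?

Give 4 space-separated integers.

Answer: 36 160 647 630

Derivation:
After append 36 (leaves=[36]):
  L0: [36]
  root=36
After append 41 (leaves=[36, 41]):
  L0: [36, 41]
  L1: h(36,41)=(36*31+41)%997=160 -> [160]
  root=160
After append 21 (leaves=[36, 41, 21]):
  L0: [36, 41, 21]
  L1: h(36,41)=(36*31+41)%997=160 h(21,21)=(21*31+21)%997=672 -> [160, 672]
  L2: h(160,672)=(160*31+672)%997=647 -> [647]
  root=647
After append 4 (leaves=[36, 41, 21, 4]):
  L0: [36, 41, 21, 4]
  L1: h(36,41)=(36*31+41)%997=160 h(21,4)=(21*31+4)%997=655 -> [160, 655]
  L2: h(160,655)=(160*31+655)%997=630 -> [630]
  root=630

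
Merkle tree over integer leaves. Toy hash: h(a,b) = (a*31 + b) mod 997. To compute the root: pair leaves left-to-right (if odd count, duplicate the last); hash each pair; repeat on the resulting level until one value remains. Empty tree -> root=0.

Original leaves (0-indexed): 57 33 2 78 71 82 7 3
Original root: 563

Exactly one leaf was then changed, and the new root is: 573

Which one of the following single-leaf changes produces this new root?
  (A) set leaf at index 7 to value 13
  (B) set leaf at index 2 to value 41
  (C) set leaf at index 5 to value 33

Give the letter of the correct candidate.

Original leaves: [57, 33, 2, 78, 71, 82, 7, 3]
Target new root: 573
Try each candidate change and compute the resulting root:
Candidate A: set leaf[7] = 13 -> leaves = [57, 33, 2, 78, 71, 82, 7, 13]
  L0: [57, 33, 2, 78, 71, 82, 7, 13]
  L1: h(57,33)=(57*31+33)%997=803 h(2,78)=(2*31+78)%997=140 h(71,82)=(71*31+82)%997=289 h(7,13)=(7*31+13)%997=230 -> [803, 140, 289, 230]
  L2: h(803,140)=(803*31+140)%997=108 h(289,230)=(289*31+230)%997=216 -> [108, 216]
  L3: h(108,216)=(108*31+216)%997=573 -> [573]
  root = 573 == target 573  ** MATCH **
Candidate B: set leaf[2] = 41 -> leaves = [57, 33, 41, 78, 71, 82, 7, 3]
  L0: [57, 33, 41, 78, 71, 82, 7, 3]
  L1: h(57,33)=(57*31+33)%997=803 h(41,78)=(41*31+78)%997=352 h(71,82)=(71*31+82)%997=289 h(7,3)=(7*31+3)%997=220 -> [803, 352, 289, 220]
  L2: h(803,352)=(803*31+352)%997=320 h(289,220)=(289*31+220)%997=206 -> [320, 206]
  L3: h(320,206)=(320*31+206)%997=156 -> [156]
  root = 156 != target 573
Candidate C: set leaf[5] = 33 -> leaves = [57, 33, 2, 78, 71, 33, 7, 3]
  L0: [57, 33, 2, 78, 71, 33, 7, 3]
  L1: h(57,33)=(57*31+33)%997=803 h(2,78)=(2*31+78)%997=140 h(71,33)=(71*31+33)%997=240 h(7,3)=(7*31+3)%997=220 -> [803, 140, 240, 220]
  L2: h(803,140)=(803*31+140)%997=108 h(240,220)=(240*31+220)%997=681 -> [108, 681]
  L3: h(108,681)=(108*31+681)%997=41 -> [41]
  root = 41 != target 573
Candidate A produces the target root.

Answer: A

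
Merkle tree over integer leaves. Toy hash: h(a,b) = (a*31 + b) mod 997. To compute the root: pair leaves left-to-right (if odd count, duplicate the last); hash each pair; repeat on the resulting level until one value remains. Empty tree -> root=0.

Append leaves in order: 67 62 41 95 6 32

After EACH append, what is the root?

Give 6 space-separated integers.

Answer: 67 145 822 876 399 234

Derivation:
After append 67 (leaves=[67]):
  L0: [67]
  root=67
After append 62 (leaves=[67, 62]):
  L0: [67, 62]
  L1: h(67,62)=(67*31+62)%997=145 -> [145]
  root=145
After append 41 (leaves=[67, 62, 41]):
  L0: [67, 62, 41]
  L1: h(67,62)=(67*31+62)%997=145 h(41,41)=(41*31+41)%997=315 -> [145, 315]
  L2: h(145,315)=(145*31+315)%997=822 -> [822]
  root=822
After append 95 (leaves=[67, 62, 41, 95]):
  L0: [67, 62, 41, 95]
  L1: h(67,62)=(67*31+62)%997=145 h(41,95)=(41*31+95)%997=369 -> [145, 369]
  L2: h(145,369)=(145*31+369)%997=876 -> [876]
  root=876
After append 6 (leaves=[67, 62, 41, 95, 6]):
  L0: [67, 62, 41, 95, 6]
  L1: h(67,62)=(67*31+62)%997=145 h(41,95)=(41*31+95)%997=369 h(6,6)=(6*31+6)%997=192 -> [145, 369, 192]
  L2: h(145,369)=(145*31+369)%997=876 h(192,192)=(192*31+192)%997=162 -> [876, 162]
  L3: h(876,162)=(876*31+162)%997=399 -> [399]
  root=399
After append 32 (leaves=[67, 62, 41, 95, 6, 32]):
  L0: [67, 62, 41, 95, 6, 32]
  L1: h(67,62)=(67*31+62)%997=145 h(41,95)=(41*31+95)%997=369 h(6,32)=(6*31+32)%997=218 -> [145, 369, 218]
  L2: h(145,369)=(145*31+369)%997=876 h(218,218)=(218*31+218)%997=994 -> [876, 994]
  L3: h(876,994)=(876*31+994)%997=234 -> [234]
  root=234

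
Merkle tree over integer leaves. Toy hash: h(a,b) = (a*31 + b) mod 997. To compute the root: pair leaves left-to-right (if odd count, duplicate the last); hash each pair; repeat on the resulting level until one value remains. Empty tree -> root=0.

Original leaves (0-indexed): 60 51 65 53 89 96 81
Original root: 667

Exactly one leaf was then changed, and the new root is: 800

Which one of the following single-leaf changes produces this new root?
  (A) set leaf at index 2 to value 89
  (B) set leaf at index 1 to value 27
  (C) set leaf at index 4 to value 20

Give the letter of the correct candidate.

Answer: A

Derivation:
Original leaves: [60, 51, 65, 53, 89, 96, 81]
Target new root: 800
Try each candidate change and compute the resulting root:
Candidate A: set leaf[2] = 89 -> leaves = [60, 51, 89, 53, 89, 96, 81]
  L0: [60, 51, 89, 53, 89, 96, 81]
  L1: h(60,51)=(60*31+51)%997=914 h(89,53)=(89*31+53)%997=818 h(89,96)=(89*31+96)%997=861 h(81,81)=(81*31+81)%997=598 -> [914, 818, 861, 598]
  L2: h(914,818)=(914*31+818)%997=239 h(861,598)=(861*31+598)%997=370 -> [239, 370]
  L3: h(239,370)=(239*31+370)%997=800 -> [800]
  root = 800 == target 800  ** MATCH **
Candidate B: set leaf[1] = 27 -> leaves = [60, 27, 65, 53, 89, 96, 81]
  L0: [60, 27, 65, 53, 89, 96, 81]
  L1: h(60,27)=(60*31+27)%997=890 h(65,53)=(65*31+53)%997=74 h(89,96)=(89*31+96)%997=861 h(81,81)=(81*31+81)%997=598 -> [890, 74, 861, 598]
  L2: h(890,74)=(890*31+74)%997=745 h(861,598)=(861*31+598)%997=370 -> [745, 370]
  L3: h(745,370)=(745*31+370)%997=534 -> [534]
  root = 534 != target 800
Candidate C: set leaf[4] = 20 -> leaves = [60, 51, 65, 53, 20, 96, 81]
  L0: [60, 51, 65, 53, 20, 96, 81]
  L1: h(60,51)=(60*31+51)%997=914 h(65,53)=(65*31+53)%997=74 h(20,96)=(20*31+96)%997=716 h(81,81)=(81*31+81)%997=598 -> [914, 74, 716, 598]
  L2: h(914,74)=(914*31+74)%997=492 h(716,598)=(716*31+598)%997=860 -> [492, 860]
  L3: h(492,860)=(492*31+860)%997=160 -> [160]
  root = 160 != target 800
Candidate A produces the target root.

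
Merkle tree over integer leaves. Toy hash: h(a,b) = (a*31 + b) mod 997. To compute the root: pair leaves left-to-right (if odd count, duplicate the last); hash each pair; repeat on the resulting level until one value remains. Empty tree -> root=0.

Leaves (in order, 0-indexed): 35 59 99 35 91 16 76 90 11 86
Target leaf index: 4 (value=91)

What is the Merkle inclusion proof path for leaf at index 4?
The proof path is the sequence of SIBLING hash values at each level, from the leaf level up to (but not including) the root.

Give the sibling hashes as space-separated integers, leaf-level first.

Answer: 16 452 682 562

Derivation:
L0 (leaves): [35, 59, 99, 35, 91, 16, 76, 90, 11, 86], target index=4
L1: h(35,59)=(35*31+59)%997=147 [pair 0] h(99,35)=(99*31+35)%997=113 [pair 1] h(91,16)=(91*31+16)%997=843 [pair 2] h(76,90)=(76*31+90)%997=452 [pair 3] h(11,86)=(11*31+86)%997=427 [pair 4] -> [147, 113, 843, 452, 427]
  Sibling for proof at L0: 16
L2: h(147,113)=(147*31+113)%997=682 [pair 0] h(843,452)=(843*31+452)%997=663 [pair 1] h(427,427)=(427*31+427)%997=703 [pair 2] -> [682, 663, 703]
  Sibling for proof at L1: 452
L3: h(682,663)=(682*31+663)%997=868 [pair 0] h(703,703)=(703*31+703)%997=562 [pair 1] -> [868, 562]
  Sibling for proof at L2: 682
L4: h(868,562)=(868*31+562)%997=551 [pair 0] -> [551]
  Sibling for proof at L3: 562
Root: 551
Proof path (sibling hashes from leaf to root): [16, 452, 682, 562]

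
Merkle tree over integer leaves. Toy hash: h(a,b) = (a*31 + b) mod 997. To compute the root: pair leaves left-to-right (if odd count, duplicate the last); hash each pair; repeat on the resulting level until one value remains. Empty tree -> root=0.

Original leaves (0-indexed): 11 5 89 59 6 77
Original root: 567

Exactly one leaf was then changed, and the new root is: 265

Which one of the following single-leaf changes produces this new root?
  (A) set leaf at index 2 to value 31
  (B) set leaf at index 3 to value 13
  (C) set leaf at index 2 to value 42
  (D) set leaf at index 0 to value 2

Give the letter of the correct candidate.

Original leaves: [11, 5, 89, 59, 6, 77]
Target new root: 265
Try each candidate change and compute the resulting root:
Candidate A: set leaf[2] = 31 -> leaves = [11, 5, 31, 59, 6, 77]
  L0: [11, 5, 31, 59, 6, 77]
  L1: h(11,5)=(11*31+5)%997=346 h(31,59)=(31*31+59)%997=23 h(6,77)=(6*31+77)%997=263 -> [346, 23, 263]
  L2: h(346,23)=(346*31+23)%997=779 h(263,263)=(263*31+263)%997=440 -> [779, 440]
  L3: h(779,440)=(779*31+440)%997=661 -> [661]
  root = 661 != target 265
Candidate B: set leaf[3] = 13 -> leaves = [11, 5, 89, 13, 6, 77]
  L0: [11, 5, 89, 13, 6, 77]
  L1: h(11,5)=(11*31+5)%997=346 h(89,13)=(89*31+13)%997=778 h(6,77)=(6*31+77)%997=263 -> [346, 778, 263]
  L2: h(346,778)=(346*31+778)%997=537 h(263,263)=(263*31+263)%997=440 -> [537, 440]
  L3: h(537,440)=(537*31+440)%997=138 -> [138]
  root = 138 != target 265
Candidate C: set leaf[2] = 42 -> leaves = [11, 5, 42, 59, 6, 77]
  L0: [11, 5, 42, 59, 6, 77]
  L1: h(11,5)=(11*31+5)%997=346 h(42,59)=(42*31+59)%997=364 h(6,77)=(6*31+77)%997=263 -> [346, 364, 263]
  L2: h(346,364)=(346*31+364)%997=123 h(263,263)=(263*31+263)%997=440 -> [123, 440]
  L3: h(123,440)=(123*31+440)%997=265 -> [265]
  root = 265 == target 265  ** MATCH **
Candidate D: set leaf[0] = 2 -> leaves = [2, 5, 89, 59, 6, 77]
  L0: [2, 5, 89, 59, 6, 77]
  L1: h(2,5)=(2*31+5)%997=67 h(89,59)=(89*31+59)%997=824 h(6,77)=(6*31+77)%997=263 -> [67, 824, 263]
  L2: h(67,824)=(67*31+824)%997=907 h(263,263)=(263*31+263)%997=440 -> [907, 440]
  L3: h(907,440)=(907*31+440)%997=641 -> [641]
  root = 641 != target 265
Candidate C produces the target root.

Answer: C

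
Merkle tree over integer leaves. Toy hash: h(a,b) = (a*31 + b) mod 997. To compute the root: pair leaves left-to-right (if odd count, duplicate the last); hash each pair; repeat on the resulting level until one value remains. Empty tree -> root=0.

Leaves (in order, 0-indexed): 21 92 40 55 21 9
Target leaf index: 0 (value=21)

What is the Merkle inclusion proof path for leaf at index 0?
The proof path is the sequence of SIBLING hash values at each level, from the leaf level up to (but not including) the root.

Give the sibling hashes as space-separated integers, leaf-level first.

Answer: 92 298 183

Derivation:
L0 (leaves): [21, 92, 40, 55, 21, 9], target index=0
L1: h(21,92)=(21*31+92)%997=743 [pair 0] h(40,55)=(40*31+55)%997=298 [pair 1] h(21,9)=(21*31+9)%997=660 [pair 2] -> [743, 298, 660]
  Sibling for proof at L0: 92
L2: h(743,298)=(743*31+298)%997=400 [pair 0] h(660,660)=(660*31+660)%997=183 [pair 1] -> [400, 183]
  Sibling for proof at L1: 298
L3: h(400,183)=(400*31+183)%997=619 [pair 0] -> [619]
  Sibling for proof at L2: 183
Root: 619
Proof path (sibling hashes from leaf to root): [92, 298, 183]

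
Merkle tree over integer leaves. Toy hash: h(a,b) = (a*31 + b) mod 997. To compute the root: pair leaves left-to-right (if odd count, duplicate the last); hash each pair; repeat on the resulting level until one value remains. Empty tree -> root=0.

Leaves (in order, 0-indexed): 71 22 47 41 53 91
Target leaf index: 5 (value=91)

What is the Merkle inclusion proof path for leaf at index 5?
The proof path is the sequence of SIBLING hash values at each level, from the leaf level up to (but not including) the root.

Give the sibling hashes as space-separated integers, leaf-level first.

Answer: 53 737 621

Derivation:
L0 (leaves): [71, 22, 47, 41, 53, 91], target index=5
L1: h(71,22)=(71*31+22)%997=229 [pair 0] h(47,41)=(47*31+41)%997=501 [pair 1] h(53,91)=(53*31+91)%997=737 [pair 2] -> [229, 501, 737]
  Sibling for proof at L0: 53
L2: h(229,501)=(229*31+501)%997=621 [pair 0] h(737,737)=(737*31+737)%997=653 [pair 1] -> [621, 653]
  Sibling for proof at L1: 737
L3: h(621,653)=(621*31+653)%997=961 [pair 0] -> [961]
  Sibling for proof at L2: 621
Root: 961
Proof path (sibling hashes from leaf to root): [53, 737, 621]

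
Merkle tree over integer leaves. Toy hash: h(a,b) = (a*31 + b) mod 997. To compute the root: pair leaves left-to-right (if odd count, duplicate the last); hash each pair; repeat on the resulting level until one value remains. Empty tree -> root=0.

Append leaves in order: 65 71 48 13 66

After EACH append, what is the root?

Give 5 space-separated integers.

After append 65 (leaves=[65]):
  L0: [65]
  root=65
After append 71 (leaves=[65, 71]):
  L0: [65, 71]
  L1: h(65,71)=(65*31+71)%997=92 -> [92]
  root=92
After append 48 (leaves=[65, 71, 48]):
  L0: [65, 71, 48]
  L1: h(65,71)=(65*31+71)%997=92 h(48,48)=(48*31+48)%997=539 -> [92, 539]
  L2: h(92,539)=(92*31+539)%997=400 -> [400]
  root=400
After append 13 (leaves=[65, 71, 48, 13]):
  L0: [65, 71, 48, 13]
  L1: h(65,71)=(65*31+71)%997=92 h(48,13)=(48*31+13)%997=504 -> [92, 504]
  L2: h(92,504)=(92*31+504)%997=365 -> [365]
  root=365
After append 66 (leaves=[65, 71, 48, 13, 66]):
  L0: [65, 71, 48, 13, 66]
  L1: h(65,71)=(65*31+71)%997=92 h(48,13)=(48*31+13)%997=504 h(66,66)=(66*31+66)%997=118 -> [92, 504, 118]
  L2: h(92,504)=(92*31+504)%997=365 h(118,118)=(118*31+118)%997=785 -> [365, 785]
  L3: h(365,785)=(365*31+785)%997=136 -> [136]
  root=136

Answer: 65 92 400 365 136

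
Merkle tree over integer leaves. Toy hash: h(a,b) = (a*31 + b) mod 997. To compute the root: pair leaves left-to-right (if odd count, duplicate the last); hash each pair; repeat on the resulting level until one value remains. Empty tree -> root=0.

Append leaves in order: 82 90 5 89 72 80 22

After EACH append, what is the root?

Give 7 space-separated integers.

Answer: 82 638 995 82 498 754 143

Derivation:
After append 82 (leaves=[82]):
  L0: [82]
  root=82
After append 90 (leaves=[82, 90]):
  L0: [82, 90]
  L1: h(82,90)=(82*31+90)%997=638 -> [638]
  root=638
After append 5 (leaves=[82, 90, 5]):
  L0: [82, 90, 5]
  L1: h(82,90)=(82*31+90)%997=638 h(5,5)=(5*31+5)%997=160 -> [638, 160]
  L2: h(638,160)=(638*31+160)%997=995 -> [995]
  root=995
After append 89 (leaves=[82, 90, 5, 89]):
  L0: [82, 90, 5, 89]
  L1: h(82,90)=(82*31+90)%997=638 h(5,89)=(5*31+89)%997=244 -> [638, 244]
  L2: h(638,244)=(638*31+244)%997=82 -> [82]
  root=82
After append 72 (leaves=[82, 90, 5, 89, 72]):
  L0: [82, 90, 5, 89, 72]
  L1: h(82,90)=(82*31+90)%997=638 h(5,89)=(5*31+89)%997=244 h(72,72)=(72*31+72)%997=310 -> [638, 244, 310]
  L2: h(638,244)=(638*31+244)%997=82 h(310,310)=(310*31+310)%997=947 -> [82, 947]
  L3: h(82,947)=(82*31+947)%997=498 -> [498]
  root=498
After append 80 (leaves=[82, 90, 5, 89, 72, 80]):
  L0: [82, 90, 5, 89, 72, 80]
  L1: h(82,90)=(82*31+90)%997=638 h(5,89)=(5*31+89)%997=244 h(72,80)=(72*31+80)%997=318 -> [638, 244, 318]
  L2: h(638,244)=(638*31+244)%997=82 h(318,318)=(318*31+318)%997=206 -> [82, 206]
  L3: h(82,206)=(82*31+206)%997=754 -> [754]
  root=754
After append 22 (leaves=[82, 90, 5, 89, 72, 80, 22]):
  L0: [82, 90, 5, 89, 72, 80, 22]
  L1: h(82,90)=(82*31+90)%997=638 h(5,89)=(5*31+89)%997=244 h(72,80)=(72*31+80)%997=318 h(22,22)=(22*31+22)%997=704 -> [638, 244, 318, 704]
  L2: h(638,244)=(638*31+244)%997=82 h(318,704)=(318*31+704)%997=592 -> [82, 592]
  L3: h(82,592)=(82*31+592)%997=143 -> [143]
  root=143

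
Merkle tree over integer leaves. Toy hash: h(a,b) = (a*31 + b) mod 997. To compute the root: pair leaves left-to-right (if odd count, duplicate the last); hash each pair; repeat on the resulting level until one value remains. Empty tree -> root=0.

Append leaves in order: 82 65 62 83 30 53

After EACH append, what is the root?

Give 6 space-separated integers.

After append 82 (leaves=[82]):
  L0: [82]
  root=82
After append 65 (leaves=[82, 65]):
  L0: [82, 65]
  L1: h(82,65)=(82*31+65)%997=613 -> [613]
  root=613
After append 62 (leaves=[82, 65, 62]):
  L0: [82, 65, 62]
  L1: h(82,65)=(82*31+65)%997=613 h(62,62)=(62*31+62)%997=987 -> [613, 987]
  L2: h(613,987)=(613*31+987)%997=50 -> [50]
  root=50
After append 83 (leaves=[82, 65, 62, 83]):
  L0: [82, 65, 62, 83]
  L1: h(82,65)=(82*31+65)%997=613 h(62,83)=(62*31+83)%997=11 -> [613, 11]
  L2: h(613,11)=(613*31+11)%997=71 -> [71]
  root=71
After append 30 (leaves=[82, 65, 62, 83, 30]):
  L0: [82, 65, 62, 83, 30]
  L1: h(82,65)=(82*31+65)%997=613 h(62,83)=(62*31+83)%997=11 h(30,30)=(30*31+30)%997=960 -> [613, 11, 960]
  L2: h(613,11)=(613*31+11)%997=71 h(960,960)=(960*31+960)%997=810 -> [71, 810]
  L3: h(71,810)=(71*31+810)%997=20 -> [20]
  root=20
After append 53 (leaves=[82, 65, 62, 83, 30, 53]):
  L0: [82, 65, 62, 83, 30, 53]
  L1: h(82,65)=(82*31+65)%997=613 h(62,83)=(62*31+83)%997=11 h(30,53)=(30*31+53)%997=983 -> [613, 11, 983]
  L2: h(613,11)=(613*31+11)%997=71 h(983,983)=(983*31+983)%997=549 -> [71, 549]
  L3: h(71,549)=(71*31+549)%997=756 -> [756]
  root=756

Answer: 82 613 50 71 20 756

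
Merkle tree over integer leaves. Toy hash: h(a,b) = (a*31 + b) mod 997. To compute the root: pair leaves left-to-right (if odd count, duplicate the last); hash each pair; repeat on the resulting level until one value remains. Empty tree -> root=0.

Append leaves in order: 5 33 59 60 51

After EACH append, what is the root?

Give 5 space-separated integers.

After append 5 (leaves=[5]):
  L0: [5]
  root=5
After append 33 (leaves=[5, 33]):
  L0: [5, 33]
  L1: h(5,33)=(5*31+33)%997=188 -> [188]
  root=188
After append 59 (leaves=[5, 33, 59]):
  L0: [5, 33, 59]
  L1: h(5,33)=(5*31+33)%997=188 h(59,59)=(59*31+59)%997=891 -> [188, 891]
  L2: h(188,891)=(188*31+891)%997=737 -> [737]
  root=737
After append 60 (leaves=[5, 33, 59, 60]):
  L0: [5, 33, 59, 60]
  L1: h(5,33)=(5*31+33)%997=188 h(59,60)=(59*31+60)%997=892 -> [188, 892]
  L2: h(188,892)=(188*31+892)%997=738 -> [738]
  root=738
After append 51 (leaves=[5, 33, 59, 60, 51]):
  L0: [5, 33, 59, 60, 51]
  L1: h(5,33)=(5*31+33)%997=188 h(59,60)=(59*31+60)%997=892 h(51,51)=(51*31+51)%997=635 -> [188, 892, 635]
  L2: h(188,892)=(188*31+892)%997=738 h(635,635)=(635*31+635)%997=380 -> [738, 380]
  L3: h(738,380)=(738*31+380)%997=327 -> [327]
  root=327

Answer: 5 188 737 738 327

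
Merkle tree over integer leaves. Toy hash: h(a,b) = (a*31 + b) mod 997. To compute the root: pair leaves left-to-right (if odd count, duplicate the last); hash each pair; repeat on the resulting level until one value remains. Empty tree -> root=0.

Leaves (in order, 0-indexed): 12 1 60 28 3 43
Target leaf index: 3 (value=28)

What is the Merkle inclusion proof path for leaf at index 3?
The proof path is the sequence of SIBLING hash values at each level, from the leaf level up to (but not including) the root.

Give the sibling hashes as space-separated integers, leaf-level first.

Answer: 60 373 364

Derivation:
L0 (leaves): [12, 1, 60, 28, 3, 43], target index=3
L1: h(12,1)=(12*31+1)%997=373 [pair 0] h(60,28)=(60*31+28)%997=891 [pair 1] h(3,43)=(3*31+43)%997=136 [pair 2] -> [373, 891, 136]
  Sibling for proof at L0: 60
L2: h(373,891)=(373*31+891)%997=490 [pair 0] h(136,136)=(136*31+136)%997=364 [pair 1] -> [490, 364]
  Sibling for proof at L1: 373
L3: h(490,364)=(490*31+364)%997=599 [pair 0] -> [599]
  Sibling for proof at L2: 364
Root: 599
Proof path (sibling hashes from leaf to root): [60, 373, 364]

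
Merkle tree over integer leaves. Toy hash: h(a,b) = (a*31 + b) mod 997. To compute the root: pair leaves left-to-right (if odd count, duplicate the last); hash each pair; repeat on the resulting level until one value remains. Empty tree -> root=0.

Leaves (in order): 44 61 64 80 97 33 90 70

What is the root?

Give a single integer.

Answer: 114

Derivation:
L0: [44, 61, 64, 80, 97, 33, 90, 70]
L1: h(44,61)=(44*31+61)%997=428 h(64,80)=(64*31+80)%997=70 h(97,33)=(97*31+33)%997=49 h(90,70)=(90*31+70)%997=866 -> [428, 70, 49, 866]
L2: h(428,70)=(428*31+70)%997=377 h(49,866)=(49*31+866)%997=391 -> [377, 391]
L3: h(377,391)=(377*31+391)%997=114 -> [114]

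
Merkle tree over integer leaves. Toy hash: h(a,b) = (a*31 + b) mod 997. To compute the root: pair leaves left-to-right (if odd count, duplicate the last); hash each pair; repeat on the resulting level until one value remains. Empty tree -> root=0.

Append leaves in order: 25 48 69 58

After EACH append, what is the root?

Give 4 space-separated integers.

After append 25 (leaves=[25]):
  L0: [25]
  root=25
After append 48 (leaves=[25, 48]):
  L0: [25, 48]
  L1: h(25,48)=(25*31+48)%997=823 -> [823]
  root=823
After append 69 (leaves=[25, 48, 69]):
  L0: [25, 48, 69]
  L1: h(25,48)=(25*31+48)%997=823 h(69,69)=(69*31+69)%997=214 -> [823, 214]
  L2: h(823,214)=(823*31+214)%997=802 -> [802]
  root=802
After append 58 (leaves=[25, 48, 69, 58]):
  L0: [25, 48, 69, 58]
  L1: h(25,48)=(25*31+48)%997=823 h(69,58)=(69*31+58)%997=203 -> [823, 203]
  L2: h(823,203)=(823*31+203)%997=791 -> [791]
  root=791

Answer: 25 823 802 791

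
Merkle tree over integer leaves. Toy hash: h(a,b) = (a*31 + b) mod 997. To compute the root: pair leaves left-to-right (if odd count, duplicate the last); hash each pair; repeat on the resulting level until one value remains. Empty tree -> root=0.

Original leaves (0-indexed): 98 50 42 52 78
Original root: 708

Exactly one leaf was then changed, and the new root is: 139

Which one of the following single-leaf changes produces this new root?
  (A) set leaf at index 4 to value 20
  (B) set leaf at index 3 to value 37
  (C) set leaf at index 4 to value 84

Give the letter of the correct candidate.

Original leaves: [98, 50, 42, 52, 78]
Target new root: 139
Try each candidate change and compute the resulting root:
Candidate A: set leaf[4] = 20 -> leaves = [98, 50, 42, 52, 20]
  L0: [98, 50, 42, 52, 20]
  L1: h(98,50)=(98*31+50)%997=97 h(42,52)=(42*31+52)%997=357 h(20,20)=(20*31+20)%997=640 -> [97, 357, 640]
  L2: h(97,357)=(97*31+357)%997=373 h(640,640)=(640*31+640)%997=540 -> [373, 540]
  L3: h(373,540)=(373*31+540)%997=139 -> [139]
  root = 139 == target 139  ** MATCH **
Candidate B: set leaf[3] = 37 -> leaves = [98, 50, 42, 37, 78]
  L0: [98, 50, 42, 37, 78]
  L1: h(98,50)=(98*31+50)%997=97 h(42,37)=(42*31+37)%997=342 h(78,78)=(78*31+78)%997=502 -> [97, 342, 502]
  L2: h(97,342)=(97*31+342)%997=358 h(502,502)=(502*31+502)%997=112 -> [358, 112]
  L3: h(358,112)=(358*31+112)%997=243 -> [243]
  root = 243 != target 139
Candidate C: set leaf[4] = 84 -> leaves = [98, 50, 42, 52, 84]
  L0: [98, 50, 42, 52, 84]
  L1: h(98,50)=(98*31+50)%997=97 h(42,52)=(42*31+52)%997=357 h(84,84)=(84*31+84)%997=694 -> [97, 357, 694]
  L2: h(97,357)=(97*31+357)%997=373 h(694,694)=(694*31+694)%997=274 -> [373, 274]
  L3: h(373,274)=(373*31+274)%997=870 -> [870]
  root = 870 != target 139
Candidate A produces the target root.

Answer: A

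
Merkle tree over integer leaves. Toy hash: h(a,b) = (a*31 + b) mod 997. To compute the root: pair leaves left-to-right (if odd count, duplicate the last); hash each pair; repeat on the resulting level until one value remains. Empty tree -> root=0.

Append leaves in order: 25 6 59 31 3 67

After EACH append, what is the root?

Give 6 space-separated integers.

After append 25 (leaves=[25]):
  L0: [25]
  root=25
After append 6 (leaves=[25, 6]):
  L0: [25, 6]
  L1: h(25,6)=(25*31+6)%997=781 -> [781]
  root=781
After append 59 (leaves=[25, 6, 59]):
  L0: [25, 6, 59]
  L1: h(25,6)=(25*31+6)%997=781 h(59,59)=(59*31+59)%997=891 -> [781, 891]
  L2: h(781,891)=(781*31+891)%997=177 -> [177]
  root=177
After append 31 (leaves=[25, 6, 59, 31]):
  L0: [25, 6, 59, 31]
  L1: h(25,6)=(25*31+6)%997=781 h(59,31)=(59*31+31)%997=863 -> [781, 863]
  L2: h(781,863)=(781*31+863)%997=149 -> [149]
  root=149
After append 3 (leaves=[25, 6, 59, 31, 3]):
  L0: [25, 6, 59, 31, 3]
  L1: h(25,6)=(25*31+6)%997=781 h(59,31)=(59*31+31)%997=863 h(3,3)=(3*31+3)%997=96 -> [781, 863, 96]
  L2: h(781,863)=(781*31+863)%997=149 h(96,96)=(96*31+96)%997=81 -> [149, 81]
  L3: h(149,81)=(149*31+81)%997=712 -> [712]
  root=712
After append 67 (leaves=[25, 6, 59, 31, 3, 67]):
  L0: [25, 6, 59, 31, 3, 67]
  L1: h(25,6)=(25*31+6)%997=781 h(59,31)=(59*31+31)%997=863 h(3,67)=(3*31+67)%997=160 -> [781, 863, 160]
  L2: h(781,863)=(781*31+863)%997=149 h(160,160)=(160*31+160)%997=135 -> [149, 135]
  L3: h(149,135)=(149*31+135)%997=766 -> [766]
  root=766

Answer: 25 781 177 149 712 766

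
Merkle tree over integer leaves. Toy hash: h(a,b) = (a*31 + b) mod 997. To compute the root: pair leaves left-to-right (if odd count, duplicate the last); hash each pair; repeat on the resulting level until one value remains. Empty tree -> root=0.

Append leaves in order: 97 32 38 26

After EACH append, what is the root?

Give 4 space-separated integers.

After append 97 (leaves=[97]):
  L0: [97]
  root=97
After append 32 (leaves=[97, 32]):
  L0: [97, 32]
  L1: h(97,32)=(97*31+32)%997=48 -> [48]
  root=48
After append 38 (leaves=[97, 32, 38]):
  L0: [97, 32, 38]
  L1: h(97,32)=(97*31+32)%997=48 h(38,38)=(38*31+38)%997=219 -> [48, 219]
  L2: h(48,219)=(48*31+219)%997=710 -> [710]
  root=710
After append 26 (leaves=[97, 32, 38, 26]):
  L0: [97, 32, 38, 26]
  L1: h(97,32)=(97*31+32)%997=48 h(38,26)=(38*31+26)%997=207 -> [48, 207]
  L2: h(48,207)=(48*31+207)%997=698 -> [698]
  root=698

Answer: 97 48 710 698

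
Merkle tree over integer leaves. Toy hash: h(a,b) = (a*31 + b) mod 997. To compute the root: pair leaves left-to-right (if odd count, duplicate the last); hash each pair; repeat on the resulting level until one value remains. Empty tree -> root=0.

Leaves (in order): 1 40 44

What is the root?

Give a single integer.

Answer: 618

Derivation:
L0: [1, 40, 44]
L1: h(1,40)=(1*31+40)%997=71 h(44,44)=(44*31+44)%997=411 -> [71, 411]
L2: h(71,411)=(71*31+411)%997=618 -> [618]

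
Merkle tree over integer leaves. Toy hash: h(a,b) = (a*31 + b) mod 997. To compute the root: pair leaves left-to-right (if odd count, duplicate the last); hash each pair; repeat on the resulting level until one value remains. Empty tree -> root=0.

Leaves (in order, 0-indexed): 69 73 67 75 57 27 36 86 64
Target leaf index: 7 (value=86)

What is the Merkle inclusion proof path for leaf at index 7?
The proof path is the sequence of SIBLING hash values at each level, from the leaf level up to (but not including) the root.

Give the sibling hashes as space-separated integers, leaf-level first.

L0 (leaves): [69, 73, 67, 75, 57, 27, 36, 86, 64], target index=7
L1: h(69,73)=(69*31+73)%997=218 [pair 0] h(67,75)=(67*31+75)%997=158 [pair 1] h(57,27)=(57*31+27)%997=797 [pair 2] h(36,86)=(36*31+86)%997=205 [pair 3] h(64,64)=(64*31+64)%997=54 [pair 4] -> [218, 158, 797, 205, 54]
  Sibling for proof at L0: 36
L2: h(218,158)=(218*31+158)%997=934 [pair 0] h(797,205)=(797*31+205)%997=984 [pair 1] h(54,54)=(54*31+54)%997=731 [pair 2] -> [934, 984, 731]
  Sibling for proof at L1: 797
L3: h(934,984)=(934*31+984)%997=28 [pair 0] h(731,731)=(731*31+731)%997=461 [pair 1] -> [28, 461]
  Sibling for proof at L2: 934
L4: h(28,461)=(28*31+461)%997=332 [pair 0] -> [332]
  Sibling for proof at L3: 461
Root: 332
Proof path (sibling hashes from leaf to root): [36, 797, 934, 461]

Answer: 36 797 934 461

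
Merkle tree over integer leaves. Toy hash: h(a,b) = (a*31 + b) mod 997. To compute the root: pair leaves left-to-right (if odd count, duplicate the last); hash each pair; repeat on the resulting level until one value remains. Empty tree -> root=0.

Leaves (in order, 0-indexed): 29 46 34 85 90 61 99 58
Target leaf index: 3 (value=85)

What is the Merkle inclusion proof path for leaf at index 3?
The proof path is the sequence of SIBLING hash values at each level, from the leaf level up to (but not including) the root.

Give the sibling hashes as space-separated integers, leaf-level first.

Answer: 34 945 781

Derivation:
L0 (leaves): [29, 46, 34, 85, 90, 61, 99, 58], target index=3
L1: h(29,46)=(29*31+46)%997=945 [pair 0] h(34,85)=(34*31+85)%997=142 [pair 1] h(90,61)=(90*31+61)%997=857 [pair 2] h(99,58)=(99*31+58)%997=136 [pair 3] -> [945, 142, 857, 136]
  Sibling for proof at L0: 34
L2: h(945,142)=(945*31+142)%997=524 [pair 0] h(857,136)=(857*31+136)%997=781 [pair 1] -> [524, 781]
  Sibling for proof at L1: 945
L3: h(524,781)=(524*31+781)%997=76 [pair 0] -> [76]
  Sibling for proof at L2: 781
Root: 76
Proof path (sibling hashes from leaf to root): [34, 945, 781]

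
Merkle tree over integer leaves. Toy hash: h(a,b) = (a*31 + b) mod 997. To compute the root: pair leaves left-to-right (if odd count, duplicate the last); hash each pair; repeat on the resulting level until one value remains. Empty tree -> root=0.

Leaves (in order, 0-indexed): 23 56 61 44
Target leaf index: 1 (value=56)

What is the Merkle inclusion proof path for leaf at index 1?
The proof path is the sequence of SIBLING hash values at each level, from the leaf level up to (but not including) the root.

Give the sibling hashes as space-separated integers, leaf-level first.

L0 (leaves): [23, 56, 61, 44], target index=1
L1: h(23,56)=(23*31+56)%997=769 [pair 0] h(61,44)=(61*31+44)%997=938 [pair 1] -> [769, 938]
  Sibling for proof at L0: 23
L2: h(769,938)=(769*31+938)%997=849 [pair 0] -> [849]
  Sibling for proof at L1: 938
Root: 849
Proof path (sibling hashes from leaf to root): [23, 938]

Answer: 23 938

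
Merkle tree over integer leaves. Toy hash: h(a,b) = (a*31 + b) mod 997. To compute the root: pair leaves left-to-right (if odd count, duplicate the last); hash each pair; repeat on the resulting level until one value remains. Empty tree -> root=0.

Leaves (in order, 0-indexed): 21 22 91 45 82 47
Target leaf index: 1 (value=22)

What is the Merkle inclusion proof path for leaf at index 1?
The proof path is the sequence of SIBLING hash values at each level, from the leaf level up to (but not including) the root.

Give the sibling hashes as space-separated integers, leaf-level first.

Answer: 21 872 97

Derivation:
L0 (leaves): [21, 22, 91, 45, 82, 47], target index=1
L1: h(21,22)=(21*31+22)%997=673 [pair 0] h(91,45)=(91*31+45)%997=872 [pair 1] h(82,47)=(82*31+47)%997=595 [pair 2] -> [673, 872, 595]
  Sibling for proof at L0: 21
L2: h(673,872)=(673*31+872)%997=798 [pair 0] h(595,595)=(595*31+595)%997=97 [pair 1] -> [798, 97]
  Sibling for proof at L1: 872
L3: h(798,97)=(798*31+97)%997=907 [pair 0] -> [907]
  Sibling for proof at L2: 97
Root: 907
Proof path (sibling hashes from leaf to root): [21, 872, 97]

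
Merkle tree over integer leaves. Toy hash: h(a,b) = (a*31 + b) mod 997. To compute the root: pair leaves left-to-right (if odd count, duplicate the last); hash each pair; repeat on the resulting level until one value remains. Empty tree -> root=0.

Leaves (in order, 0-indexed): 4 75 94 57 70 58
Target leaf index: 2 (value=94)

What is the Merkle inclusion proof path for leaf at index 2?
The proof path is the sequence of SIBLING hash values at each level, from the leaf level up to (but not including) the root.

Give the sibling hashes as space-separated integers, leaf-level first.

Answer: 57 199 509

Derivation:
L0 (leaves): [4, 75, 94, 57, 70, 58], target index=2
L1: h(4,75)=(4*31+75)%997=199 [pair 0] h(94,57)=(94*31+57)%997=977 [pair 1] h(70,58)=(70*31+58)%997=234 [pair 2] -> [199, 977, 234]
  Sibling for proof at L0: 57
L2: h(199,977)=(199*31+977)%997=167 [pair 0] h(234,234)=(234*31+234)%997=509 [pair 1] -> [167, 509]
  Sibling for proof at L1: 199
L3: h(167,509)=(167*31+509)%997=701 [pair 0] -> [701]
  Sibling for proof at L2: 509
Root: 701
Proof path (sibling hashes from leaf to root): [57, 199, 509]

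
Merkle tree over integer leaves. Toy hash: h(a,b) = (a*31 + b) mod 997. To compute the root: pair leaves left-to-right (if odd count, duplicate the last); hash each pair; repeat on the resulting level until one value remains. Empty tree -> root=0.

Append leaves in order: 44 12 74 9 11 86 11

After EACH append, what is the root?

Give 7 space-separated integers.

After append 44 (leaves=[44]):
  L0: [44]
  root=44
After append 12 (leaves=[44, 12]):
  L0: [44, 12]
  L1: h(44,12)=(44*31+12)%997=379 -> [379]
  root=379
After append 74 (leaves=[44, 12, 74]):
  L0: [44, 12, 74]
  L1: h(44,12)=(44*31+12)%997=379 h(74,74)=(74*31+74)%997=374 -> [379, 374]
  L2: h(379,374)=(379*31+374)%997=159 -> [159]
  root=159
After append 9 (leaves=[44, 12, 74, 9]):
  L0: [44, 12, 74, 9]
  L1: h(44,12)=(44*31+12)%997=379 h(74,9)=(74*31+9)%997=309 -> [379, 309]
  L2: h(379,309)=(379*31+309)%997=94 -> [94]
  root=94
After append 11 (leaves=[44, 12, 74, 9, 11]):
  L0: [44, 12, 74, 9, 11]
  L1: h(44,12)=(44*31+12)%997=379 h(74,9)=(74*31+9)%997=309 h(11,11)=(11*31+11)%997=352 -> [379, 309, 352]
  L2: h(379,309)=(379*31+309)%997=94 h(352,352)=(352*31+352)%997=297 -> [94, 297]
  L3: h(94,297)=(94*31+297)%997=220 -> [220]
  root=220
After append 86 (leaves=[44, 12, 74, 9, 11, 86]):
  L0: [44, 12, 74, 9, 11, 86]
  L1: h(44,12)=(44*31+12)%997=379 h(74,9)=(74*31+9)%997=309 h(11,86)=(11*31+86)%997=427 -> [379, 309, 427]
  L2: h(379,309)=(379*31+309)%997=94 h(427,427)=(427*31+427)%997=703 -> [94, 703]
  L3: h(94,703)=(94*31+703)%997=626 -> [626]
  root=626
After append 11 (leaves=[44, 12, 74, 9, 11, 86, 11]):
  L0: [44, 12, 74, 9, 11, 86, 11]
  L1: h(44,12)=(44*31+12)%997=379 h(74,9)=(74*31+9)%997=309 h(11,86)=(11*31+86)%997=427 h(11,11)=(11*31+11)%997=352 -> [379, 309, 427, 352]
  L2: h(379,309)=(379*31+309)%997=94 h(427,352)=(427*31+352)%997=628 -> [94, 628]
  L3: h(94,628)=(94*31+628)%997=551 -> [551]
  root=551

Answer: 44 379 159 94 220 626 551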